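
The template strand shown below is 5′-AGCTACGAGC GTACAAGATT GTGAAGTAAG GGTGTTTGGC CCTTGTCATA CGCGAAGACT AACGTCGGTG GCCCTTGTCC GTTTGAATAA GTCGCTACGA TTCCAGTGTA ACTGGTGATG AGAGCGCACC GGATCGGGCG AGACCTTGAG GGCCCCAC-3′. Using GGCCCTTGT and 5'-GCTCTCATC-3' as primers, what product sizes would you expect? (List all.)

88 bp, 56 bp

The forward primer GGCCCTTGT matches the top strand at positions 38–46, 70–78.
The reverse primer's reverse complement is GATGAGAGC, matching at positions 117–125.
Each forward site pairs with the reverse site to give a product ending at position 125: sizes 88, 56 bp.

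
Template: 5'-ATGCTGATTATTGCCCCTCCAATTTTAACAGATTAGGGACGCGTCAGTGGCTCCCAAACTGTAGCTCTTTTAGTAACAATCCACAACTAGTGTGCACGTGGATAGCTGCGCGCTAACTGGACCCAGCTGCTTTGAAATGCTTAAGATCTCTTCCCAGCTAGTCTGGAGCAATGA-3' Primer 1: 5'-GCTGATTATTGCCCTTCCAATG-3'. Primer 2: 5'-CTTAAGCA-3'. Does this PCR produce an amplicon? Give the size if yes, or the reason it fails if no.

Primer 1 (GCTGATTATTGCCCTTCCAATG) does not match the top strand, and its reverse complement CATTGGAAGGGCAATAATCAGC does not match either.
With no annealing site for primer 1, no amplification occurs.

No product — primer 1 has no binding site in the template.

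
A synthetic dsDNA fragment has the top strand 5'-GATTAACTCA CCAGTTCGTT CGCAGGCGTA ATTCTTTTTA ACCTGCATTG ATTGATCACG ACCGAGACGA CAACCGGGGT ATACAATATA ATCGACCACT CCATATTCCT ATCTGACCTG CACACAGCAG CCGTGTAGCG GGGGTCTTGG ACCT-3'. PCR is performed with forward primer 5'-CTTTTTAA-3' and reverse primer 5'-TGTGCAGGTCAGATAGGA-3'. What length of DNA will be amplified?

91 bp

Scanning the template, CTTTTTAA occurs at positions 34–41; this primer anneals to the bottom strand there with its 3' end pointing downstream.
Reverse complement of the reverse primer: TCCTATCTGACCTGCACA. This occurs on the top strand at positions 107–124.
Amplicon spans positions 34–124: 91 bp.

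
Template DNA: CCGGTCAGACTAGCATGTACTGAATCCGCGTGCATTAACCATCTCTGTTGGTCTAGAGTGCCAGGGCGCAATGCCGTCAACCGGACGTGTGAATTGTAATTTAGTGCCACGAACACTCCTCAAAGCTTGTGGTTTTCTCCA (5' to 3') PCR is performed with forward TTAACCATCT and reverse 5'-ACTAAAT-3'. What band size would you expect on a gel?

71 bp

Forward primer TTAACCATCT is found on the top strand at positions 35–44.
Taking the reverse complement of ACTAAAT gives ATTTAGT, found at positions 99–105 on the template; the primer anneals here to the top strand with its 3' end pointing upstream.
The product runs from position 35 to position 105, so its length is 105 − 35 + 1 = 71 bp.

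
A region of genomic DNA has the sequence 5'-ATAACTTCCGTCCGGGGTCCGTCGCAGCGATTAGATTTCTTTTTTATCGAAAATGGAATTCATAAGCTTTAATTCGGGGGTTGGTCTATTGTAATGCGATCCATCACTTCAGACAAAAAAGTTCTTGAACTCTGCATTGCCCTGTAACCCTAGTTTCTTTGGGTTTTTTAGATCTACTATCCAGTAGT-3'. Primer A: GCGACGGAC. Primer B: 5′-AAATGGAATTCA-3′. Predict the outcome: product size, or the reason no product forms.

Primer A (GCGACGGAC) has reverse complement GTCCGTCGC, which matches the top strand at positions 17–25; primer A anneals to the top strand there with its 3' end pointing upstream toward position 17.
Primer B (AAATGGAATTCA) matches the top strand directly at positions 51–62; it anneals to the bottom strand with its 3' end pointing downstream toward position 62.
The 3' ends diverge (primer A extends toward position 1, primer B toward position 188), so the primers never converge on a shared product.

No product — the primers' 3' ends point away from each other.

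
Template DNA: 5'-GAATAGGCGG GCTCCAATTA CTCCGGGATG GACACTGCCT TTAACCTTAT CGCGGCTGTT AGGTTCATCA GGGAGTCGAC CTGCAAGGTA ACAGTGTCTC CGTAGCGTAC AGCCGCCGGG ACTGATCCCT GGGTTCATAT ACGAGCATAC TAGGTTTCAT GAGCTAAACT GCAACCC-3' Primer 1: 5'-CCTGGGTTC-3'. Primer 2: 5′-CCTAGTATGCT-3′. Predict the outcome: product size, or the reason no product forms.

Primer 1 (CCTGGGTTC) matches the top strand at positions 128–136; it acts as a forward primer.
Primer 2's reverse complement is AGCATACTAGG, matching the top strand at positions 144–154; it acts as a reverse primer.
The 3' ends face each other across positions 128–154, giving a 27 bp product.

Yes — a 27 bp product.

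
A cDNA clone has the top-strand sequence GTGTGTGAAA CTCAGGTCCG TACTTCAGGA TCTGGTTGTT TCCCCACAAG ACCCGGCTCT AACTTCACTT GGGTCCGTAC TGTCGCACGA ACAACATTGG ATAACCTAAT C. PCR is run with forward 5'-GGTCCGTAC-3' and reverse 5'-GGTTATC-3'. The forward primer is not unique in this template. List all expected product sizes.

92 bp, 35 bp

The forward primer GGTCCGTAC matches the top strand at positions 15–23, 72–80.
The reverse primer's reverse complement is GATAACC, matching at positions 100–106.
Each forward site pairs with the reverse site to give a product ending at position 106: sizes 92, 35 bp.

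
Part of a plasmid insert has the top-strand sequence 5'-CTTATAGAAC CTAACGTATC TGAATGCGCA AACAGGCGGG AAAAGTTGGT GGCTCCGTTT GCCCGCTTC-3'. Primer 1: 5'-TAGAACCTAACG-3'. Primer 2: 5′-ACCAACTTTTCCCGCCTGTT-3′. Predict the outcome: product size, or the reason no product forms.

Primer 1 (TAGAACCTAACG) matches the top strand at positions 5–16; it acts as a forward primer.
Primer 2's reverse complement is AACAGGCGGGAAAAGTTGGT, matching the top strand at positions 31–50; it acts as a reverse primer.
The 3' ends face each other across positions 5–50, giving a 46 bp product.

Yes — a 46 bp product.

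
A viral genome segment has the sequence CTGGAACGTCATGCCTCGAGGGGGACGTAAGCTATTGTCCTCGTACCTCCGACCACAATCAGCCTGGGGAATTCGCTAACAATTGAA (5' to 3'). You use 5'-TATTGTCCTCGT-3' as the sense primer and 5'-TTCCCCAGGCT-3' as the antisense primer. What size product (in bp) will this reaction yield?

Forward primer TATTGTCCTCGT is found on the top strand at positions 33–44.
Reverse complement of the reverse primer: AGCCTGGGGAA. This occurs on the top strand at positions 61–71.
Amplicon spans positions 33–71: 39 bp.

39 bp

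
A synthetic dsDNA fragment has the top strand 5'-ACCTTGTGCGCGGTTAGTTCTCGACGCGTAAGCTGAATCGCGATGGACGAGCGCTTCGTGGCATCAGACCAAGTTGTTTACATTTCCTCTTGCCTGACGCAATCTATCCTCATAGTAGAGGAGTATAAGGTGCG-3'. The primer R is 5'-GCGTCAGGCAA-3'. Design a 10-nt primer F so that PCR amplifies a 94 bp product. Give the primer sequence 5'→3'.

The reverse primer's reverse complement TTGCCTGACGC matches the template at positions 90–100, so the product ends at position 100.
A 94 bp product then starts at position 100 − 94 + 1 = 7.
The forward primer is identical to the top strand there: TGCGCGGTTA.

5'-TGCGCGGTTA-3'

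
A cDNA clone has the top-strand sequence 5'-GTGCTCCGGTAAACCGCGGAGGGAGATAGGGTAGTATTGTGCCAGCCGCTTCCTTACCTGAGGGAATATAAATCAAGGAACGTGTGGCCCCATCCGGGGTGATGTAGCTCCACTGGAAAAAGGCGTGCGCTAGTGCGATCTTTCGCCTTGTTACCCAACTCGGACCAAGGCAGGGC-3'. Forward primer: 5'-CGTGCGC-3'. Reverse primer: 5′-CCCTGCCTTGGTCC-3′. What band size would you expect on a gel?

52 bp

Scanning the template, CGTGCGC occurs at positions 124–130; this primer anneals to the bottom strand there with its 3' end pointing downstream.
The reverse primer's reverse complement is GGACCAAGGCAGGG, which matches the template at positions 162–175.
Product length = (reverse-primer end) − (forward-primer start) + 1 = 175 − 124 + 1 = 52 bp.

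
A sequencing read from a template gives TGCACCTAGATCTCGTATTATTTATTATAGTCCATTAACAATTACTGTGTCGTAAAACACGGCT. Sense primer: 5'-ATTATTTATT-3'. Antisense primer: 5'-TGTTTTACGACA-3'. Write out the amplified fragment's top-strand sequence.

Scanning the template, ATTATTTATT occurs at positions 17–26; this primer anneals to the bottom strand there with its 3' end pointing downstream.
The reverse primer's reverse complement is TGTCGTAAAACA, which matches the template at positions 48–59.
The product is the template from position 17 through 59 (43 bp).

5'-ATTATTTATTATAGTCCATTAACAATTACTGTGTCGTAAAACA-3'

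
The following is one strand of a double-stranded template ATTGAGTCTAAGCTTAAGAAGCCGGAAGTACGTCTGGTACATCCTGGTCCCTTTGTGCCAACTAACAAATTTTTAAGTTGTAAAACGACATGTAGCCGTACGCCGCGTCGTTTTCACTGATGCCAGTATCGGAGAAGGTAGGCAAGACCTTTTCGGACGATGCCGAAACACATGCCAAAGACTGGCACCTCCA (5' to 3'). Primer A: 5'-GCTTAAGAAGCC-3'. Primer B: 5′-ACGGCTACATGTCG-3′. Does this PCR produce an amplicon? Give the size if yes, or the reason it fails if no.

Yes — an 88 bp product.

Primer A (GCTTAAGAAGCC) matches the top strand at positions 12–23; it acts as a forward primer.
Primer B's reverse complement is CGACATGTAGCCGT, matching the top strand at positions 86–99; it acts as a reverse primer.
The 3' ends face each other across positions 12–99, giving an 88 bp product.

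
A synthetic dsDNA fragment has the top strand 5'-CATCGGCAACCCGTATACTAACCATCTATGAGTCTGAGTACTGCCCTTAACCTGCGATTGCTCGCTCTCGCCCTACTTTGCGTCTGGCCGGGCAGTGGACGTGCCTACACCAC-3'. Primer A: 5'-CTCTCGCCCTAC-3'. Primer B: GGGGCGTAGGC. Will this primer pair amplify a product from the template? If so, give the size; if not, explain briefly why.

Primer B (GGGGCGTAGGC) does not match the top strand, and its reverse complement GCCTACGCCCC does not match either.
With no annealing site for primer B, no amplification occurs.

No product — primer B has no binding site in the template.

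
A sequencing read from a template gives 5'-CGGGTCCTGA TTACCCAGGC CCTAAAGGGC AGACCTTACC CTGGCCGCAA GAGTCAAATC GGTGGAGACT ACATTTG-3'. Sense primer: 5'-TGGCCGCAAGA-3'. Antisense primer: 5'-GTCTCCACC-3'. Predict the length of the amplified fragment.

Scanning the template, TGGCCGCAAGA occurs at positions 42–52; this primer anneals to the bottom strand there with its 3' end pointing downstream.
Reverse complement of the reverse primer: GGTGGAGAC. This occurs on the top strand at positions 61–69.
Amplicon spans positions 42–69: 28 bp.

28 bp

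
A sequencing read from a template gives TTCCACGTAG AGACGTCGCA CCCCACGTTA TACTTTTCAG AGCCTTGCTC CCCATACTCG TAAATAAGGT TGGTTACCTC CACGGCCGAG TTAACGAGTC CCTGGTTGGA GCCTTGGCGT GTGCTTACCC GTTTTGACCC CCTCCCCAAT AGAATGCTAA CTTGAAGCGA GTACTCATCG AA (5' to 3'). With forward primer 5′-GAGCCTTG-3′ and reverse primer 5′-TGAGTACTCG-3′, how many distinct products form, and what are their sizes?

Two products: 138 bp, 69 bp

The forward primer GAGCCTTG matches the top strand at positions 40–47, 109–116.
The reverse primer's reverse complement is CGAGTACTCA, matching at positions 168–177.
Each forward site pairs with the reverse site to give a product ending at position 177: sizes 138, 69 bp.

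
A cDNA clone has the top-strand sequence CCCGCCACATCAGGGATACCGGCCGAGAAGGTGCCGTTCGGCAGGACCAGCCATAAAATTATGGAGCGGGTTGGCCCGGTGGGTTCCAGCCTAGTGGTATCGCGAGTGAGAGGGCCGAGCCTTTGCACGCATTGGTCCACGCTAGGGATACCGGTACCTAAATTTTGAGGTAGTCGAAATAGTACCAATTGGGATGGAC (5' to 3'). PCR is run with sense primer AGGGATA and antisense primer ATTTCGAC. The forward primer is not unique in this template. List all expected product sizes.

169 bp, 37 bp

The forward primer AGGGATA matches the top strand at positions 12–18, 144–150.
The reverse primer's reverse complement is GTCGAAAT, matching at positions 173–180.
Each forward site pairs with the reverse site to give a product ending at position 180: sizes 169, 37 bp.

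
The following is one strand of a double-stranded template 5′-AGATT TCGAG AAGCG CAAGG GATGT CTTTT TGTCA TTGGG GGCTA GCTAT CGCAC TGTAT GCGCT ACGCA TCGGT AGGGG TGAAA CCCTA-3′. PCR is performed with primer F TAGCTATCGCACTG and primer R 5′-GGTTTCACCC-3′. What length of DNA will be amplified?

44 bp

The forward primer matches the template at positions 44–57.
Taking the reverse complement of GGTTTCACCC gives GGGTGAAACC, found at positions 78–87 on the template; the primer anneals here to the top strand with its 3' end pointing upstream.
Amplicon spans positions 44–87: 44 bp.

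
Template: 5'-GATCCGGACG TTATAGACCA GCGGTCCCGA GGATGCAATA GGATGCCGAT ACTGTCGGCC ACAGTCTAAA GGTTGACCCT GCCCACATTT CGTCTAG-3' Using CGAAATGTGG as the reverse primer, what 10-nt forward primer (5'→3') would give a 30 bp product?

The reverse primer's reverse complement CCACATTTCG matches the template at positions 83–92, so the product ends at position 92.
A 30 bp product then starts at position 92 − 30 + 1 = 63.
The forward primer is identical to the top strand there: AGTCTAAAGG.

5'-AGTCTAAAGG-3'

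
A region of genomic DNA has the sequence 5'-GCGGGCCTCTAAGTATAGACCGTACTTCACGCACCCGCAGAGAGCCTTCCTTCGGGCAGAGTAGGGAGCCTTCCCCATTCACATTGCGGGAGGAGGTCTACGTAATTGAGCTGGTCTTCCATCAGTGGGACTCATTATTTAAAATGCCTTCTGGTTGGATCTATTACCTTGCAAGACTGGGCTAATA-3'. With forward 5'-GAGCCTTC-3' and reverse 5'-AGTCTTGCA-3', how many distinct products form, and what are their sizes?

The forward primer GAGCCTTC matches the top strand at positions 42–49, 66–73.
The reverse primer's reverse complement is TGCAAGACT, matching at positions 170–178.
Each forward site pairs with the reverse site to give a product ending at position 178: sizes 137, 113 bp.

Two products: 137 bp, 113 bp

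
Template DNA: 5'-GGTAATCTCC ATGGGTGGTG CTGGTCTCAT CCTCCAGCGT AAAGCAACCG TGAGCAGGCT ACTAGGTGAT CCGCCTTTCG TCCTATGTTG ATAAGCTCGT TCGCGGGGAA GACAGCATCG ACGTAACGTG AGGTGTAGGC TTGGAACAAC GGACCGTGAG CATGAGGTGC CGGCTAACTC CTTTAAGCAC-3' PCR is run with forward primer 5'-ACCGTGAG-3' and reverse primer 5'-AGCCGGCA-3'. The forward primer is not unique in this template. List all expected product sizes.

129 bp, 23 bp

The forward primer ACCGTGAG matches the top strand at positions 47–54, 153–160.
The reverse primer's reverse complement is TGCCGGCT, matching at positions 168–175.
Each forward site pairs with the reverse site to give a product ending at position 175: sizes 129, 23 bp.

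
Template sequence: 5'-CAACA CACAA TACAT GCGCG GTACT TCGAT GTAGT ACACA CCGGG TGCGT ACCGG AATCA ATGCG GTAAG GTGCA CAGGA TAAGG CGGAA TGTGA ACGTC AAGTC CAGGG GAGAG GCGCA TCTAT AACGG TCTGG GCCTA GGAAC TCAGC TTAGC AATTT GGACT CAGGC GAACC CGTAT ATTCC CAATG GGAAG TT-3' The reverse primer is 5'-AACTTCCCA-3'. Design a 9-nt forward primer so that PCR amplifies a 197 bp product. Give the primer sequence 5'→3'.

The reverse primer's reverse complement TGGGAAGTT matches the template at positions 189–197, so the product ends at position 197.
A 197 bp product then starts at position 197 − 197 + 1 = 1.
The forward primer is identical to the top strand there: CAACACACA.

5'-CAACACACA-3'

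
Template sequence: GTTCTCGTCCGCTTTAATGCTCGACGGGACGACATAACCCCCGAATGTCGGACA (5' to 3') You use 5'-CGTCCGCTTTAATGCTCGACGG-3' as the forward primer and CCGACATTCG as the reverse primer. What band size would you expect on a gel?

Scanning the template, CGTCCGCTTTAATGCTCGACGG occurs at positions 6–27; this primer anneals to the bottom strand there with its 3' end pointing downstream.
Taking the reverse complement of CCGACATTCG gives CGAATGTCGG, found at positions 42–51 on the template; the primer anneals here to the top strand with its 3' end pointing upstream.
The product runs from position 6 to position 51, so its length is 51 − 6 + 1 = 46 bp.

46 bp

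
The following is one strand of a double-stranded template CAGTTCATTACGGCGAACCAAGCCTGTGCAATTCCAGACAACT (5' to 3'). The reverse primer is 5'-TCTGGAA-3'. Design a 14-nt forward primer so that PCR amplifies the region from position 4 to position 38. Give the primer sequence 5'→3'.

5'-TTCATTACGGCGAA-3'

The reverse primer's reverse complement TTCCAGA matches the template at positions 32–38; the product starts at position 4.
The forward primer is identical to the top strand over positions 4–17: TTCATTACGGCGAA.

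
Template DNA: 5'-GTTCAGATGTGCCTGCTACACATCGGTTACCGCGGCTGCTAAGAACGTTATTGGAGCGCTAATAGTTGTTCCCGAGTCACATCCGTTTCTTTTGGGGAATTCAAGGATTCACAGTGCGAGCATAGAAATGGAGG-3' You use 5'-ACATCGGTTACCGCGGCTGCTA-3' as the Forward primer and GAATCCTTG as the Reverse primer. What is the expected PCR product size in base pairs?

Scanning the template, ACATCGGTTACCGCGGCTGCTA occurs at positions 20–41; this primer anneals to the bottom strand there with its 3' end pointing downstream.
Taking the reverse complement of GAATCCTTG gives CAAGGATTC, found at positions 102–110 on the template; the primer anneals here to the top strand with its 3' end pointing upstream.
Amplicon spans positions 20–110: 91 bp.

91 bp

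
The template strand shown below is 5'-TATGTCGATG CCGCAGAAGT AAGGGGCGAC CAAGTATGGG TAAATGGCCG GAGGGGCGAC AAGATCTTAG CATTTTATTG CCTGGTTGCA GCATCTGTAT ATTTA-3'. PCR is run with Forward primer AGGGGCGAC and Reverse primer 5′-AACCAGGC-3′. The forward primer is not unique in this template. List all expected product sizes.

The forward primer AGGGGCGAC matches the top strand at positions 22–30, 52–60.
The reverse primer's reverse complement is GCCTGGTT, matching at positions 80–87.
Each forward site pairs with the reverse site to give a product ending at position 87: sizes 66, 36 bp.

66 bp, 36 bp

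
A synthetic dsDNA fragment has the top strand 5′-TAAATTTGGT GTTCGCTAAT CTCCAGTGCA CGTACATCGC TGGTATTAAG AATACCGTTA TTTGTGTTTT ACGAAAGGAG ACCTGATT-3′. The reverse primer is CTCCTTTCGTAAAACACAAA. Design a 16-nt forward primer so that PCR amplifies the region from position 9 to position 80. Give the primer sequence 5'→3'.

The reverse primer's reverse complement TTTGTGTTTTACGAAAGGAG matches the template at positions 61–80; the product starts at position 9.
The forward primer is identical to the top strand over positions 9–24: GTGTTCGCTAATCTCC.

5'-GTGTTCGCTAATCTCC-3'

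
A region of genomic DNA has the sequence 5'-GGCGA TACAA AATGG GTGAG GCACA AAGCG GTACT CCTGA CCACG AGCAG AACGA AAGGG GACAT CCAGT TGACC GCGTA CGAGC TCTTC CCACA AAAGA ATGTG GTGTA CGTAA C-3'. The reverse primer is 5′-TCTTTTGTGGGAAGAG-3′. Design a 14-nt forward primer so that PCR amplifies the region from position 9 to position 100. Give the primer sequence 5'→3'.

The reverse primer's reverse complement CTCTTCCCACAAAAGA matches the template at positions 85–100; the product starts at position 9.
The forward primer is identical to the top strand over positions 9–22: AAAATGGGTGAGGC.

5'-AAAATGGGTGAGGC-3'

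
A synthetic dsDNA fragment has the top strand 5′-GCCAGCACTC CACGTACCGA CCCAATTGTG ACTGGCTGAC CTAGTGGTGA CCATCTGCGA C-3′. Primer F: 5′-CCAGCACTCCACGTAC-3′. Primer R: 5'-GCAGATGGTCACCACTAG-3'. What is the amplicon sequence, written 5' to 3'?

Forward primer CCAGCACTCCACGTAC is found on the top strand at positions 2–17.
Taking the reverse complement of GCAGATGGTCACCACTAG gives CTAGTGGTGACCATCTGC, found at positions 41–58 on the template; the primer anneals here to the top strand with its 3' end pointing upstream.
The product is the template from position 2 through 58 (57 bp).

5'-CCAGCACTCCACGTACCGACCCAATTGTGACTGGCTGACCTAGTGGTGACCATCTGC-3'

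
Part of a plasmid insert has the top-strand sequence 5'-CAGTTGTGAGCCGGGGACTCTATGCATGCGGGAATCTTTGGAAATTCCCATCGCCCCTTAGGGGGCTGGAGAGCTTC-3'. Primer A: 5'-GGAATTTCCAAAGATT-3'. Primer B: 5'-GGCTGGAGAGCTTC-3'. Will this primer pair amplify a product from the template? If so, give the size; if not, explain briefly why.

Primer A (GGAATTTCCAAAGATT) has reverse complement AATCTTTGGAAATTCC, which matches the top strand at positions 33–48; primer A anneals to the top strand there with its 3' end pointing upstream toward position 33.
Primer B (GGCTGGAGAGCTTC) matches the top strand directly at positions 64–77; it anneals to the bottom strand with its 3' end pointing downstream toward position 77.
The 3' ends diverge (primer A extends toward position 1, primer B toward position 77), so the primers never converge on a shared product.

No product — the primers' 3' ends point away from each other.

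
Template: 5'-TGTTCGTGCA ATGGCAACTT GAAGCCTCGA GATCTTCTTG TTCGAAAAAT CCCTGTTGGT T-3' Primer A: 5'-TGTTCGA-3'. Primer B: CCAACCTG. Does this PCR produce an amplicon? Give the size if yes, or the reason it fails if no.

No product — primer B has no binding site in the template.

Primer B (CCAACCTG) does not match the top strand, and its reverse complement CAGGTTGG does not match either.
With no annealing site for primer B, no amplification occurs.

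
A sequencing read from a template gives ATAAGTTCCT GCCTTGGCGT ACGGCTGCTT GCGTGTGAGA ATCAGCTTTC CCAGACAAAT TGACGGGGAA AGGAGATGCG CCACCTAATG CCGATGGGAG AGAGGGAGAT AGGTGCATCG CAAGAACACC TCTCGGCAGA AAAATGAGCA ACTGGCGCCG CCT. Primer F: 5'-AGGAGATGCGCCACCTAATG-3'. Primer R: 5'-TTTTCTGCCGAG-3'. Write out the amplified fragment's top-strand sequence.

Forward primer AGGAGATGCGCCACCTAATG is found on the top strand at positions 71–90.
Taking the reverse complement of TTTTCTGCCGAG gives CTCGGCAGAAAA, found at positions 132–143 on the template; the primer anneals here to the top strand with its 3' end pointing upstream.
The product is the template from position 71 through 143 (73 bp).

5'-AGGAGATGCGCCACCTAATGCCGATGGGAGAGAGGGAGATAGGTGCATCGCAAGAACACCTCTCGGCAGAAAA-3'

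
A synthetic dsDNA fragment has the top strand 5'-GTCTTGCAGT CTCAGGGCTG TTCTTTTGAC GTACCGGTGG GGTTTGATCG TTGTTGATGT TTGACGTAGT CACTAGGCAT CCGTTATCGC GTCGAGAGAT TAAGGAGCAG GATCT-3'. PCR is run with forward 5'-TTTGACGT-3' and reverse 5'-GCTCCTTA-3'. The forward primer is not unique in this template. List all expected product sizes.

The forward primer TTTGACGT matches the top strand at positions 25–32, 60–67.
The reverse primer's reverse complement is TAAGGAGC, matching at positions 101–108.
Each forward site pairs with the reverse site to give a product ending at position 108: sizes 84, 49 bp.

84 bp, 49 bp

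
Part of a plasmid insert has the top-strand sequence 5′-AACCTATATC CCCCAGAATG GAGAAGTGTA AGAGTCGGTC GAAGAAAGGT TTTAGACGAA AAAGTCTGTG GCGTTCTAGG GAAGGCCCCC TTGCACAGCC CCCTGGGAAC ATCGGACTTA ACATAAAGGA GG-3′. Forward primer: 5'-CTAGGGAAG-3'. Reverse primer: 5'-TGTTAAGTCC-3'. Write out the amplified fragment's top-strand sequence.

Forward primer CTAGGGAAG is found on the top strand at positions 76–84.
Reverse complement of the reverse primer: GGACTTAACA. This occurs on the top strand at positions 114–123.
The product is the template from position 76 through 123 (48 bp).

5'-CTAGGGAAGGCCCCCTTGCACAGCCCCCTGGGAACATCGGACTTAACA-3'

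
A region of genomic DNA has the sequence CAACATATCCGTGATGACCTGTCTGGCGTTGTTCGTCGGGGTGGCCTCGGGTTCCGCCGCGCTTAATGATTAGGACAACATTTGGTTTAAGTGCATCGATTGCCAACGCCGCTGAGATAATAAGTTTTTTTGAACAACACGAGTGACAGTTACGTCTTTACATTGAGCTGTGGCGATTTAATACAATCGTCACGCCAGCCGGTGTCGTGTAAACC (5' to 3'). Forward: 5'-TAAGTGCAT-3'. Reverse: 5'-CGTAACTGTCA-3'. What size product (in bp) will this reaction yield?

67 bp

Scanning the template, TAAGTGCAT occurs at positions 88–96; this primer anneals to the bottom strand there with its 3' end pointing downstream.
Reverse complement of the reverse primer: TGACAGTTACG. This occurs on the top strand at positions 144–154.
Amplicon spans positions 88–154: 67 bp.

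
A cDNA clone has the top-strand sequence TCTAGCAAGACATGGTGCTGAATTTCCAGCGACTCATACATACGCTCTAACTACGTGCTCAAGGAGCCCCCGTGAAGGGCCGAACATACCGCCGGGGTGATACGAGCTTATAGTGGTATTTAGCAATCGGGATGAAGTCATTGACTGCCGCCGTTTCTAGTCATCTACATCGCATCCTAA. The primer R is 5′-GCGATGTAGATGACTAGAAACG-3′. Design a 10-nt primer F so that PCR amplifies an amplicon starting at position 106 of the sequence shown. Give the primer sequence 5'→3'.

5'-GCTTATAGTG-3'

The reverse primer's reverse complement CGTTTCTAGTCATCTACATCGC matches the template at positions 152–173; the product starts at position 106.
The forward primer is identical to the top strand over positions 106–115: GCTTATAGTG.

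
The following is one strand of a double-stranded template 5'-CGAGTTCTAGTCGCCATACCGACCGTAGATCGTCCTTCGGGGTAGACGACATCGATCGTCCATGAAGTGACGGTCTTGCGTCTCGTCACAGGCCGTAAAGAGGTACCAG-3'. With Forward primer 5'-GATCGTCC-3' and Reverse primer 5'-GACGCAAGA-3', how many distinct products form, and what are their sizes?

Two products: 55 bp, 29 bp

The forward primer GATCGTCC matches the top strand at positions 28–35, 54–61.
The reverse primer's reverse complement is TCTTGCGTC, matching at positions 74–82.
Each forward site pairs with the reverse site to give a product ending at position 82: sizes 55, 29 bp.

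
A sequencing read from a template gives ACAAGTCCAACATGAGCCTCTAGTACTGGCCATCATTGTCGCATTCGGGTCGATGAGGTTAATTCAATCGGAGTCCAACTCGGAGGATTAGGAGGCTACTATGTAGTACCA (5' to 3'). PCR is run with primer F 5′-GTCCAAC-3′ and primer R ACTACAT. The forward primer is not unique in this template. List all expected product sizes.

The forward primer GTCCAAC matches the top strand at positions 5–11, 73–79.
The reverse primer's reverse complement is ATGTAGT, matching at positions 101–107.
Each forward site pairs with the reverse site to give a product ending at position 107: sizes 103, 35 bp.

103 bp, 35 bp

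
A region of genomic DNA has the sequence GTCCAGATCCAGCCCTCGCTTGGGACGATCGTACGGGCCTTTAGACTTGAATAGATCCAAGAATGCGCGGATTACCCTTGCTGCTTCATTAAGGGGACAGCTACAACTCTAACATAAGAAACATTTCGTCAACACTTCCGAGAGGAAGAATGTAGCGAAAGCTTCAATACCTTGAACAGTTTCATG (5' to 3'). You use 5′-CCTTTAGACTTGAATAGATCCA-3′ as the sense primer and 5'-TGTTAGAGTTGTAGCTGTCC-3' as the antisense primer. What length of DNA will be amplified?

77 bp

Scanning the template, CCTTTAGACTTGAATAGATCCA occurs at positions 38–59; this primer anneals to the bottom strand there with its 3' end pointing downstream.
Taking the reverse complement of TGTTAGAGTTGTAGCTGTCC gives GGACAGCTACAACTCTAACA, found at positions 95–114 on the template; the primer anneals here to the top strand with its 3' end pointing upstream.
The product runs from position 38 to position 114, so its length is 114 − 38 + 1 = 77 bp.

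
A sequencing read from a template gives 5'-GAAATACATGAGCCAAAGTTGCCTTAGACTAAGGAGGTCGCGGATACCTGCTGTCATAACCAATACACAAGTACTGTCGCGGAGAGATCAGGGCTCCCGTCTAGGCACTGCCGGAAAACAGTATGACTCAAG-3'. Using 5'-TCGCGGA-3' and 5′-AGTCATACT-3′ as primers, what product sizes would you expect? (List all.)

The forward primer TCGCGGA matches the top strand at positions 38–44, 77–83.
The reverse primer's reverse complement is AGTATGACT, matching at positions 120–128.
Each forward site pairs with the reverse site to give a product ending at position 128: sizes 91, 52 bp.

91 bp, 52 bp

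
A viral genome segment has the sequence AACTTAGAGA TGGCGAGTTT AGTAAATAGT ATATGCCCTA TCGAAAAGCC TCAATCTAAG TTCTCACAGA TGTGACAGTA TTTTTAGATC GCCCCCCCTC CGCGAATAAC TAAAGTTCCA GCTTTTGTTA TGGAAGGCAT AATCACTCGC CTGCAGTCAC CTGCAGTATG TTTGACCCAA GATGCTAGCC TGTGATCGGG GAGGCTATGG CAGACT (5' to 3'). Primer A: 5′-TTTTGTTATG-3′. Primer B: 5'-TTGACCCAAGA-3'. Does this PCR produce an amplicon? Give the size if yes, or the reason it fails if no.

Primer A (TTTTGTTATG) matches the top strand at positions 123–132 (3' end points downstream).
Primer B (TTGACCCAAGA) also matches the top strand directly, at positions 172–182 — its reverse complement TCTTGGGTCAA is not present.
Both primers anneal to the bottom strand with 3' ends pointing the same way, so neither can prime synthesis back toward the other.

No product — both primers anneal to the same strand and extend in the same direction.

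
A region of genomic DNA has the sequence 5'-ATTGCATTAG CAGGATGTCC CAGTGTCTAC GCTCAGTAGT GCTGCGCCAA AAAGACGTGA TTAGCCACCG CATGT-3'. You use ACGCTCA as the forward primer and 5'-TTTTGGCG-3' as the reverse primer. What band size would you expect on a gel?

Forward primer ACGCTCA is found on the top strand at positions 29–35.
Taking the reverse complement of TTTTGGCG gives CGCCAAAA, found at positions 45–52 on the template; the primer anneals here to the top strand with its 3' end pointing upstream.
Product length = (reverse-primer end) − (forward-primer start) + 1 = 52 − 29 + 1 = 24 bp.

24 bp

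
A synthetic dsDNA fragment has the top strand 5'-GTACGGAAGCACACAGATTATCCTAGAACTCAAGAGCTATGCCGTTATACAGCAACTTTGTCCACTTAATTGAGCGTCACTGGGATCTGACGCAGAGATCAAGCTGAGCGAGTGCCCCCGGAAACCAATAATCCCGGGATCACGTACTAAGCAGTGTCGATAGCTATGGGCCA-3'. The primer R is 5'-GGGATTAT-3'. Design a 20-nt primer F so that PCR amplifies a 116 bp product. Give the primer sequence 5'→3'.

5'-ATCCTAGAACTCAAGAGCTA-3'

The reverse primer's reverse complement ATAATCCC matches the template at positions 128–135, so the product ends at position 135.
A 116 bp product then starts at position 135 − 116 + 1 = 20.
The forward primer is identical to the top strand there: ATCCTAGAACTCAAGAGCTA.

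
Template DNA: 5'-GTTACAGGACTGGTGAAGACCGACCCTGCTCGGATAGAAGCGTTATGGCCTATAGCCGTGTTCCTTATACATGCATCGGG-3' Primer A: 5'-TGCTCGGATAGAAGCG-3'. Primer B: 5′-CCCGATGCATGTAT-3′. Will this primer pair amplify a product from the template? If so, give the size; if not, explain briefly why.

Yes — a 54 bp product.

Primer A (TGCTCGGATAGAAGCG) matches the top strand at positions 27–42; it acts as a forward primer.
Primer B's reverse complement is ATACATGCATCGGG, matching the top strand at positions 67–80; it acts as a reverse primer.
The 3' ends face each other across positions 27–80, giving a 54 bp product.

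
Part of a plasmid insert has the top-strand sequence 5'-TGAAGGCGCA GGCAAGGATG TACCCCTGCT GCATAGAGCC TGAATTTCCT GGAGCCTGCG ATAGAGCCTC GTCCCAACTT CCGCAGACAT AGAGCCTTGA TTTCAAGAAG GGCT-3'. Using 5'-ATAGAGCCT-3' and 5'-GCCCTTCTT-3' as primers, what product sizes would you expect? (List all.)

The forward primer ATAGAGCCT matches the top strand at positions 33–41, 61–69, 89–97.
The reverse primer's reverse complement is AAGAAGGGC, matching at positions 105–113.
Each forward site pairs with the reverse site to give a product ending at position 113: sizes 81, 53, 25 bp.

81 bp, 53 bp, 25 bp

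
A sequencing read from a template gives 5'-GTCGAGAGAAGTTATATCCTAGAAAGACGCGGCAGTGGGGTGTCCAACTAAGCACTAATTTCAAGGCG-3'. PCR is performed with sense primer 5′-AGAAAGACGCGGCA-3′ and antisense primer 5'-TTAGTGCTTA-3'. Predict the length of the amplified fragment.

The forward primer matches the template at positions 21–34.
Reverse complement of the reverse primer: TAAGCACTAA. This occurs on the top strand at positions 49–58.
The product runs from position 21 to position 58, so its length is 58 − 21 + 1 = 38 bp.

38 bp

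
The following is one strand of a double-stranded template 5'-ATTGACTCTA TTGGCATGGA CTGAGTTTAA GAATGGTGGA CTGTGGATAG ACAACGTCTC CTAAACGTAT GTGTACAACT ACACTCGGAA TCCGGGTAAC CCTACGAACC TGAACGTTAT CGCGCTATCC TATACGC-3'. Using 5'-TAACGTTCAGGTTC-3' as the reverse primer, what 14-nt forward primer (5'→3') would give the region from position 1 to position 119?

The reverse primer's reverse complement GAACCTGAACGTTA matches the template at positions 106–119; the product starts at position 1.
The forward primer is identical to the top strand over positions 1–14: ATTGACTCTATTGG.

5'-ATTGACTCTATTGG-3'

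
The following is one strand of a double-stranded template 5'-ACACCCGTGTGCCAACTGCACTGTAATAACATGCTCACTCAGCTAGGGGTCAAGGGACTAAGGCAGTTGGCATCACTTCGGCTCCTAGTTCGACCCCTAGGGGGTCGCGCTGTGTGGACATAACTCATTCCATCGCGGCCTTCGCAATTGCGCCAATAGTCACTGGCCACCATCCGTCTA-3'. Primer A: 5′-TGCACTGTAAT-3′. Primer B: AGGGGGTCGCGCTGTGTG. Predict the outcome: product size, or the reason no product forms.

Primer A (TGCACTGTAAT) matches the top strand at positions 17–27 (3' end points downstream).
Primer B (AGGGGGTCGCGCTGTGTG) also matches the top strand directly, at positions 99–116 — its reverse complement CACACAGCGCGACCCCCT is not present.
Both primers anneal to the bottom strand with 3' ends pointing the same way, so neither can prime synthesis back toward the other.

No product — both primers anneal to the same strand and extend in the same direction.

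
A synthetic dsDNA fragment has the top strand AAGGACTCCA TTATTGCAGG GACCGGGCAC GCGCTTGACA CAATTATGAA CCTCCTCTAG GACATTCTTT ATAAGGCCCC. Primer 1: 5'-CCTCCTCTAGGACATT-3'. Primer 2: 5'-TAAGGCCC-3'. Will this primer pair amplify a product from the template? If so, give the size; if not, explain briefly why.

Primer 1 (CCTCCTCTAGGACATT) matches the top strand at positions 51–66 (3' end points downstream).
Primer 2 (TAAGGCCC) also matches the top strand directly, at positions 72–79 — its reverse complement GGGCCTTA is not present.
Both primers anneal to the bottom strand with 3' ends pointing the same way, so neither can prime synthesis back toward the other.

No product — both primers anneal to the same strand and extend in the same direction.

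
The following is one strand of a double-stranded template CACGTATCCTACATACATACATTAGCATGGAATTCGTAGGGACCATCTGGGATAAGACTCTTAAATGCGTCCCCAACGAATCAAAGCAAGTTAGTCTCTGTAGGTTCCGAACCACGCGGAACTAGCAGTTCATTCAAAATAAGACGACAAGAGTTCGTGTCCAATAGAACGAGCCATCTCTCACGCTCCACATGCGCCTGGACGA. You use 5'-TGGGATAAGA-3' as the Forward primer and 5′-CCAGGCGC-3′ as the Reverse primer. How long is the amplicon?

154 bp

Scanning the template, TGGGATAAGA occurs at positions 48–57; this primer anneals to the bottom strand there with its 3' end pointing downstream.
Reverse complement of the reverse primer: GCGCCTGG. This occurs on the top strand at positions 194–201.
Product length = (reverse-primer end) − (forward-primer start) + 1 = 201 − 48 + 1 = 154 bp.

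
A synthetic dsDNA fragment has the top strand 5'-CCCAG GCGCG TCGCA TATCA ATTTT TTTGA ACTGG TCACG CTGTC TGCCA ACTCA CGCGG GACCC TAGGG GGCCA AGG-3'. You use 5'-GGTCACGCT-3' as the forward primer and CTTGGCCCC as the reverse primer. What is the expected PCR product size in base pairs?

Forward primer GGTCACGCT is found on the top strand at positions 34–42.
Reverse complement of the reverse primer: GGGGCCAAG. This occurs on the top strand at positions 69–77.
The product runs from position 34 to position 77, so its length is 77 − 34 + 1 = 44 bp.

44 bp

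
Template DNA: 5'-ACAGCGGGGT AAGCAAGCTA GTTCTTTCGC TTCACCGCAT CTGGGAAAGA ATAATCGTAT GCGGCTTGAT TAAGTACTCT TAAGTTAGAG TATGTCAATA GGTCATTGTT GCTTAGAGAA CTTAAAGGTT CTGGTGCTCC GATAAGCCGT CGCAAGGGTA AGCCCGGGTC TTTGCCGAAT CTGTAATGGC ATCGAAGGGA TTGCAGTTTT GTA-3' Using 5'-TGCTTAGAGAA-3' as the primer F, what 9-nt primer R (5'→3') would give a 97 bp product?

The forward primer binds at positions 110–120, so a 97 bp product ends at position 110 + 97 − 1 = 206.
The reverse primer anneals to the top strand over positions 198–206, i.e. to GGATTGCAG.
Its sequence written 5'→3' is the reverse complement: CTGCAATCC.

5'-CTGCAATCC-3'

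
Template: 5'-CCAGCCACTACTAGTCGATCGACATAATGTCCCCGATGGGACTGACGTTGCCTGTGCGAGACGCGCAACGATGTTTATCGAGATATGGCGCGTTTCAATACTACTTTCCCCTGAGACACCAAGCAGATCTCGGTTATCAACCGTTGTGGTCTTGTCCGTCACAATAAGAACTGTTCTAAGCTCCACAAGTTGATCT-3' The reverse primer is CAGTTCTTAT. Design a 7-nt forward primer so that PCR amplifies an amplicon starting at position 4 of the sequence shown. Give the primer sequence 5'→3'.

The reverse primer's reverse complement ATAAGAACTG matches the template at positions 164–173; the product starts at position 4.
The forward primer is identical to the top strand over positions 4–10: GCCACTA.

5'-GCCACTA-3'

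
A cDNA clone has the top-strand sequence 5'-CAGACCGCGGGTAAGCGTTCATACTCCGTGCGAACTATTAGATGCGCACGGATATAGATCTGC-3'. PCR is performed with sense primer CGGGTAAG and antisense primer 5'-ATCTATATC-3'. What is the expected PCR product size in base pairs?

52 bp

Forward primer CGGGTAAG is found on the top strand at positions 8–15.
The reverse primer's reverse complement is GATATAGAT, which matches the template at positions 51–59.
Amplicon spans positions 8–59: 52 bp.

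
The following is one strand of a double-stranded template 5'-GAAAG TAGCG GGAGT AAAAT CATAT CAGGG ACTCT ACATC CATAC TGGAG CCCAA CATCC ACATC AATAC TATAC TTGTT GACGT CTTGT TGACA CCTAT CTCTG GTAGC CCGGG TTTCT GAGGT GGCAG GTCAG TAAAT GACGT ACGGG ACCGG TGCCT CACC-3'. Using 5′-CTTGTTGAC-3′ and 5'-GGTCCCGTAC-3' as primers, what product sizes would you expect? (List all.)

The forward primer CTTGTTGAC matches the top strand at positions 75–83, 86–94.
The reverse primer's reverse complement is GTACGGGACC, matching at positions 144–153.
Each forward site pairs with the reverse site to give a product ending at position 153: sizes 79, 68 bp.

79 bp, 68 bp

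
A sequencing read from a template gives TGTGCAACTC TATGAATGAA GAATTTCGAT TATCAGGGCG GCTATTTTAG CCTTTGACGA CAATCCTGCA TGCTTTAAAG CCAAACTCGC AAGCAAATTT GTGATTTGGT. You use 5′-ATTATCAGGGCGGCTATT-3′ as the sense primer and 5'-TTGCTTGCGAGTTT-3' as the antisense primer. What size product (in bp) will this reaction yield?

Forward primer ATTATCAGGGCGGCTATT is found on the top strand at positions 29–46.
Reverse complement of the reverse primer: AAACTCGCAAGCAA. This occurs on the top strand at positions 83–96.
Product length = (reverse-primer end) − (forward-primer start) + 1 = 96 − 29 + 1 = 68 bp.

68 bp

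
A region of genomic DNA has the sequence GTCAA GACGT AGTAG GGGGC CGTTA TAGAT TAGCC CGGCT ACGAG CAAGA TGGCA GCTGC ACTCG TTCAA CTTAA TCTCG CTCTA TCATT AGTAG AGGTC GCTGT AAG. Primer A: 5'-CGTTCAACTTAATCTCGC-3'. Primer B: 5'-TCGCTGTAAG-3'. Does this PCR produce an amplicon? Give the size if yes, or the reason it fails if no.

Primer A (CGTTCAACTTAATCTCGC) matches the top strand at positions 64–81 (3' end points downstream).
Primer B (TCGCTGTAAG) also matches the top strand directly, at positions 99–108 — its reverse complement CTTACAGCGA is not present.
Both primers anneal to the bottom strand with 3' ends pointing the same way, so neither can prime synthesis back toward the other.

No product — both primers anneal to the same strand and extend in the same direction.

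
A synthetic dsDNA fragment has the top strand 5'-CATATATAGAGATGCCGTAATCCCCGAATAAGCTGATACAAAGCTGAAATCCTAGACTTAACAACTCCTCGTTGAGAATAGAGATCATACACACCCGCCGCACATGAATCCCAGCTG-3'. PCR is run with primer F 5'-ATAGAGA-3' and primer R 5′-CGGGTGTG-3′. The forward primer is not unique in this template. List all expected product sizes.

92 bp, 20 bp

The forward primer ATAGAGA matches the top strand at positions 6–12, 78–84.
The reverse primer's reverse complement is CACACCCG, matching at positions 90–97.
Each forward site pairs with the reverse site to give a product ending at position 97: sizes 92, 20 bp.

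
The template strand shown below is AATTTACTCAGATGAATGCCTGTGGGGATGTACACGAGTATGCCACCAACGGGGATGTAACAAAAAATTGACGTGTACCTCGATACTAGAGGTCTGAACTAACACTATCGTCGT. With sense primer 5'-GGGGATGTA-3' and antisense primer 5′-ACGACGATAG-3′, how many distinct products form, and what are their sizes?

Two products: 91 bp, 64 bp

The forward primer GGGGATGTA matches the top strand at positions 24–32, 51–59.
The reverse primer's reverse complement is CTATCGTCGT, matching at positions 105–114.
Each forward site pairs with the reverse site to give a product ending at position 114: sizes 91, 64 bp.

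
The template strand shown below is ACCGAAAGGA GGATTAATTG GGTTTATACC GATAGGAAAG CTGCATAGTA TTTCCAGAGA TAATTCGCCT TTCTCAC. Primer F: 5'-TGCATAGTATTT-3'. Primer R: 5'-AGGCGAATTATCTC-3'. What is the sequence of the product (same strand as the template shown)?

5'-TGCATAGTATTTCCAGAGATAATTCGCCT-3'

Forward primer TGCATAGTATTT is found on the top strand at positions 42–53.
The reverse primer's reverse complement is GAGATAATTCGCCT, which matches the template at positions 57–70.
The product is the template from position 42 through 70 (29 bp).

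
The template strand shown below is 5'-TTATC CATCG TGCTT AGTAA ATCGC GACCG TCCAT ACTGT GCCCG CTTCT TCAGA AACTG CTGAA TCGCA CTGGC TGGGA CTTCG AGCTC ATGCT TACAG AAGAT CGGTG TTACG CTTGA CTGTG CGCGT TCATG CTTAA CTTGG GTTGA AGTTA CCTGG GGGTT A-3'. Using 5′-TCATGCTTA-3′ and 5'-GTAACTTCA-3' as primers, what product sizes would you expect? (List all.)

68 bp, 26 bp

The forward primer TCATGCTTA matches the top strand at positions 89–97, 131–139.
The reverse primer's reverse complement is TGAAGTTAC, matching at positions 148–156.
Each forward site pairs with the reverse site to give a product ending at position 156: sizes 68, 26 bp.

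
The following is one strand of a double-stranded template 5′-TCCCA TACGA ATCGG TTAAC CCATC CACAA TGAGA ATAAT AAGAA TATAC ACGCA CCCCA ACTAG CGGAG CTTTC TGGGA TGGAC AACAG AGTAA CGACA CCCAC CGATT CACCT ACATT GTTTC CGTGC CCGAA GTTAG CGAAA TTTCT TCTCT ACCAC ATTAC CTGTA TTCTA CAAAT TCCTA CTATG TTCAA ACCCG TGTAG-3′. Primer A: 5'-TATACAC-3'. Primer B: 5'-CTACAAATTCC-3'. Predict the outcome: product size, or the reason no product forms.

Primer A (TATACAC) matches the top strand at positions 46–52 (3' end points downstream).
Primer B (CTACAAATTCC) also matches the top strand directly, at positions 173–183 — its reverse complement GGAATTTGTAG is not present.
Both primers anneal to the bottom strand with 3' ends pointing the same way, so neither can prime synthesis back toward the other.

No product — both primers anneal to the same strand and extend in the same direction.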